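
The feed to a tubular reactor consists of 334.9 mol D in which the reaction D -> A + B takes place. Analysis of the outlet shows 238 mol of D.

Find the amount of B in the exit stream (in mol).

For D: n = n₀ − 1ξ → 238 = 334.9 − 1ξ, giving ξ = 96.9 mol.
Outlet amounts (n = n₀ + ν ξ):
  D: 334.9 − 1(96.9) = 238
  A: 0 + 1(96.9) = 96.9
  B: 0 + 1(96.9) = 96.9

96.9 mol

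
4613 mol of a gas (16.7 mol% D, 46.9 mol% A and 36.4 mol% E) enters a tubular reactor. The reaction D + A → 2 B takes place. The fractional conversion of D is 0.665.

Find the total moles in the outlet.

4610 mol

D reacted = 0.665 × 770.4 = 512.3 mol; ν_D = −1, so ξ = 512.3/1 = 512.3 mol.
Outlet amounts (n = n₀ + ν ξ):
  D: 770.4 − 1(512.3) = 258.1
  A: 2163 − 1(512.3) = 1651
  B: 0 + 2(512.3) = 1025
  E: 1679 (inert)
Total out = 258.1 + 1651 + 1025 + 1679 = 4613 mol.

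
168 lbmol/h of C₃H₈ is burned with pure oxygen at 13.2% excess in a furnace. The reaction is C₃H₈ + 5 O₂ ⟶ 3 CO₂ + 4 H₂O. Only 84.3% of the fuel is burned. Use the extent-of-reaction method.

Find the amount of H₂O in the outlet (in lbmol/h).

Stoichiometric O₂ = 5 × 168 = 840 lbmol/h; O₂ fed = 840 × 1.132 = 950.9 lbmol/h.
Fuel reacted = 0.843 × 168 → ξ = 141.6 lbmol/h.
Outlet (n = n₀ + ν ξ):
  C₃H₈: 168 − 1(141.6) = 26.38
  O₂: 950.9 − 5(141.6) = 242.8
  CO₂: 0 + 3(141.6) = 424.9
  H₂O: 0 + 4(141.6) = 566.5

566 lbmol/h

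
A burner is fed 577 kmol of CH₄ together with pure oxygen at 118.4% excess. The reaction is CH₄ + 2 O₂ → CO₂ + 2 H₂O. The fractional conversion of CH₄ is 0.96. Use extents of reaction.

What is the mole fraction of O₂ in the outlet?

Stoichiometric O₂ = 2 × 577 = 1154 kmol; O₂ fed = 1154 × 2.184 = 2520 kmol.
Fuel reacted = 0.96 × 577 → ξ = 553.9 kmol.
Outlet (n = n₀ + ν ξ):
  CH₄: 577 − 1(553.9) = 23.08
  O₂: 2520 − 2(553.9) = 1412
  CO₂: 0 + 1(553.9) = 553.9
  H₂O: 0 + 2(553.9) = 1108
Total out = 3097 kmol; y_O₂ = 1412 / 3097 = 0.456.

0.456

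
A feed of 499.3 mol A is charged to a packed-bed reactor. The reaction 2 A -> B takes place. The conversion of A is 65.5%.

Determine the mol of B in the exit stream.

164 mol

A reacted = 0.655 × 499.3 = 327 mol; ν_A = −2, so ξ = 327/2 = 163.5 mol.
Outlet amounts (n = n₀ + ν ξ):
  A: 499.3 − 2(163.5) = 172.3
  B: 0 + 1(163.5) = 163.5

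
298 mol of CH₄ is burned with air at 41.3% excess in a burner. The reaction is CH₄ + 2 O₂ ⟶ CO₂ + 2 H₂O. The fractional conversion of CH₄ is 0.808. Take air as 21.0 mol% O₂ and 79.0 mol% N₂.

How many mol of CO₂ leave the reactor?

241 mol

Stoichiometric O₂ = 2 × 298 = 596 mol; O₂ fed = 596 × 1.413 = 842.1 mol.
N₂ fed = 842.1 × 79/21 = 3168 mol.
Fuel reacted = 0.808 × 298 → ξ = 240.8 mol.
Outlet (n = n₀ + ν ξ):
  CH₄: 298 − 1(240.8) = 57.22
  O₂: 842.1 − 2(240.8) = 360.6
  N₂: 3168 (inert)
  CO₂: 0 + 1(240.8) = 240.8
  H₂O: 0 + 2(240.8) = 481.6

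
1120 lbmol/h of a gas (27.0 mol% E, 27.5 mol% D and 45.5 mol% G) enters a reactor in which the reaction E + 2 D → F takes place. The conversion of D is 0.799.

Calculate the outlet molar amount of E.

179 lbmol/h

D reacted = 0.799 × 308 = 246.1 lbmol/h; ν_D = −2, so ξ = 246.1/2 = 123 lbmol/h.
Outlet amounts (n = n₀ + ν ξ):
  E: 302.4 − 1(123) = 179.4
  D: 308 − 2(123) = 61.91
  F: 0 + 1(123) = 123
  G: 509.6 (inert)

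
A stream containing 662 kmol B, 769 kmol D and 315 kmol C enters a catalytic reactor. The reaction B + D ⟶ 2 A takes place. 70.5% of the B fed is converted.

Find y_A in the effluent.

0.535

B reacted = 0.705 × 662 = 466.7 kmol; ν_B = −1, so ξ = 466.7/1 = 466.7 kmol.
Outlet amounts (n = n₀ + ν ξ):
  B: 662 − 1(466.7) = 195.3
  D: 769 − 1(466.7) = 302.3
  A: 0 + 2(466.7) = 933.4
  C: 315 (inert)
Total out = 1746 kmol; y_A = 933.4 / 1746 = 0.5346.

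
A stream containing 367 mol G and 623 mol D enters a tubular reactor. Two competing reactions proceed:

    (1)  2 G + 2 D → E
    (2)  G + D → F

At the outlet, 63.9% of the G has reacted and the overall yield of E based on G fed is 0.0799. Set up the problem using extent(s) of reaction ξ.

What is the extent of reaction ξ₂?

ξ₂ = 176 mol

Yield of E: 1ξ₁ / 367 = 0.0799 → ξ₁ = 29.32 mol.
Conversion of G: 2ξ₁ + 1ξ₂ = 0.639 × 367 = 234.5 → ξ₂ = 175.9 mol.
Outlet amounts (n = n₀ + Σ ν·ξ):
  G: 367 − 2(29.32) − 1(175.9) = 132.5
  D: 623 − 2(29.32) − 1(175.9) = 388.5
  E: 0 + 1(29.32) = 29.32
  F: 0 + 1(175.9) = 175.9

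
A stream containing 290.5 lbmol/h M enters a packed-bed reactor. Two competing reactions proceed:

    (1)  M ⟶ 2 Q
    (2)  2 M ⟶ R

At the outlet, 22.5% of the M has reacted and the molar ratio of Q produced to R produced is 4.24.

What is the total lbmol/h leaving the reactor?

Conversion of M: M consumed = 0.225 × 290.5 = 65.36 lbmol/h = 1ξ₁ + 2ξ₂.
Selectivity: 2ξ₁ / (1ξ₂) = 4.24 → ξ₁ = 2.12 ξ₂.
Substitute: (1·2.12 + 2) ξ₂ = 65.36 → ξ₂ = 15.86 lbmol/h, ξ₁ = 33.63 lbmol/h.
Outlet amounts (n = n₀ + Σ ν·ξ):
  M: 290.5 − 1(33.63) − 2(15.86) = 225.1
  Q: 0 + 2(33.63) = 67.27
  R: 0 + 1(15.86) = 15.86
Total out = 225.1 + 67.27 + 15.86 = 308.3 lbmol/h.

308 lbmol/h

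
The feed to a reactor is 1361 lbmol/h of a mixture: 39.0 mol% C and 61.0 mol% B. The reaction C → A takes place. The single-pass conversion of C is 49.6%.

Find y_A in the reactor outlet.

C reacted = 0.496 × 530.8 = 263.3 lbmol/h; ν_C = −1, so ξ = 263.3/1 = 263.3 lbmol/h.
Outlet amounts (n = n₀ + ν ξ):
  C: 530.8 − 1(263.3) = 267.5
  A: 0 + 1(263.3) = 263.3
  B: 830.2 (inert)
Total out = 1361 lbmol/h; y_A = 263.3 / 1361 = 0.1934.

0.193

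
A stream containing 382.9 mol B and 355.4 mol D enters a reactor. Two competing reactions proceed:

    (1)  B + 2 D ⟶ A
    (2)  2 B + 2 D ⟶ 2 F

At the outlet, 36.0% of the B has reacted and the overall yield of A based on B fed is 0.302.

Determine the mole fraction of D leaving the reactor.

0.21

Yield of A: 1ξ₁ / 382.9 = 0.302 → ξ₁ = 115.6 mol.
Conversion of B: 1ξ₁ + 2ξ₂ = 0.36 × 382.9 = 137.8 → ξ₂ = 11.1 mol.
Outlet amounts (n = n₀ + Σ ν·ξ):
  B: 382.9 − 1(115.6) − 2(11.1) = 245.1
  D: 355.4 − 2(115.6) − 2(11.1) = 101.9
  A: 0 + 1(115.6) = 115.6
  F: 0 + 2(11.1) = 22.21
Total out = 484.8 mol; y_D = 101.9 / 484.8 = 0.2102.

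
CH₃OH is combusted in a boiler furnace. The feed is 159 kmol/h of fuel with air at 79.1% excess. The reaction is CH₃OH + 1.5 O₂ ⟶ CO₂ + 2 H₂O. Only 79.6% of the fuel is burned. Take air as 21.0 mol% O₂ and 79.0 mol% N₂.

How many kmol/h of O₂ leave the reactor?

237 kmol/h

Stoichiometric O₂ = 1.5 × 159 = 238.5 kmol/h; O₂ fed = 238.5 × 1.791 = 427.2 kmol/h.
N₂ fed = 427.2 × 79/21 = 1607 kmol/h.
Fuel reacted = 0.796 × 159 → ξ = 126.6 kmol/h.
Outlet (n = n₀ + ν ξ):
  CH₃OH: 159 − 1(126.6) = 32.44
  O₂: 427.2 − 1.5(126.6) = 237.3
  N₂: 1607 (inert)
  CO₂: 0 + 1(126.6) = 126.6
  H₂O: 0 + 2(126.6) = 253.1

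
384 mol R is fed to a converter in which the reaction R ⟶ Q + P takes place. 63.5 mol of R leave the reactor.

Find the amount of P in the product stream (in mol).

320 mol

For R: n = n₀ − 1ξ → 63.5 = 384 − 1ξ, giving ξ = 320.5 mol.
Outlet amounts (n = n₀ + ν ξ):
  R: 384 − 1(320.5) = 63.5
  Q: 0 + 1(320.5) = 320.5
  P: 0 + 1(320.5) = 320.5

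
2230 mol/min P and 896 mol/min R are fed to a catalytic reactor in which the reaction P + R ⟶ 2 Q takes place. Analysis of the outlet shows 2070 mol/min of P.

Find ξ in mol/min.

For P: n = n₀ − 1ξ → 2070 = 2230 − 1ξ, giving ξ = 160 mol/min.
Outlet amounts (n = n₀ + ν ξ):
  P: 2230 − 1(160) = 2070
  R: 896 − 1(160) = 736
  Q: 0 + 2(160) = 320

ξ = 160 mol/min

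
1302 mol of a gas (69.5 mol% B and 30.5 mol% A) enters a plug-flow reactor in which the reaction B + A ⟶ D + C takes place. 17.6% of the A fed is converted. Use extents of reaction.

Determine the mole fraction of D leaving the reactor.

A reacted = 0.176 × 397.1 = 69.89 mol; ν_A = −1, so ξ = 69.89/1 = 69.89 mol.
Outlet amounts (n = n₀ + ν ξ):
  B: 904.9 − 1(69.89) = 835
  A: 397.1 − 1(69.89) = 327.2
  D: 0 + 1(69.89) = 69.89
  C: 0 + 1(69.89) = 69.89
Total out = 1302 mol; y_D = 69.89 / 1302 = 0.05368.

0.0537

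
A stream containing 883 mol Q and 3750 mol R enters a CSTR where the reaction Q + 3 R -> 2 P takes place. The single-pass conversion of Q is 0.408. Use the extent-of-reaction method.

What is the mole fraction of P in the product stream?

0.184

Q reacted = 0.408 × 883 = 360.3 mol; ν_Q = −1, so ξ = 360.3/1 = 360.3 mol.
Outlet amounts (n = n₀ + ν ξ):
  Q: 883 − 1(360.3) = 522.7
  R: 3750 − 3(360.3) = 2669
  P: 0 + 2(360.3) = 720.5
Total out = 3912 mol; y_P = 720.5 / 3912 = 0.1842.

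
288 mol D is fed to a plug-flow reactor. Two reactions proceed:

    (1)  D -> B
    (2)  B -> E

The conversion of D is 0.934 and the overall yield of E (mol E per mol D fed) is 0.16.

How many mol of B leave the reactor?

Conversion of D: D consumed = 1ξ₁ = 0.934 × 288 → ξ₁ = 269 mol.
Yield of E: 1ξ₂ / 288 = 0.16 → ξ₂ = 46.08 mol.
Outlet amounts (n = n₀ + Σ ν·ξ):
  D: 288 − 1(269) = 19.01
  B: 0 + 1(269) − 1(46.08) = 222.9
  E: 0 + 1(46.08) = 46.08

223 mol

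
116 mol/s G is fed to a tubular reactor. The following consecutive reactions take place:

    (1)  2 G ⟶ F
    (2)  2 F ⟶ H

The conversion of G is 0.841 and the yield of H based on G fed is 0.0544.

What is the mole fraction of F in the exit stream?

0.594

Conversion of G: G consumed = 2ξ₁ = 0.841 × 116 → ξ₁ = 48.78 mol/s.
Yield of H: 1ξ₂ / 116 = 0.0544 → ξ₂ = 6.31 mol/s.
Outlet amounts (n = n₀ + Σ ν·ξ):
  G: 116 − 2(48.78) = 18.44
  F: 0 + 1(48.78) − 2(6.31) = 36.16
  H: 0 + 1(6.31) = 6.31
Total out = 60.91 mol/s; y_F = 36.16 / 60.91 = 0.5936.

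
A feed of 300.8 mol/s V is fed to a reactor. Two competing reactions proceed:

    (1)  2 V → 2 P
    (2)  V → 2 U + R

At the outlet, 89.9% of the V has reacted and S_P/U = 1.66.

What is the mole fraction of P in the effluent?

Conversion of V: V consumed = 0.899 × 300.8 = 270.4 mol/s = 2ξ₁ + 1ξ₂.
Selectivity: 2ξ₁ / (2ξ₂) = 1.66 → ξ₁ = 1.66 ξ₂.
Substitute: (2·1.66 + 1) ξ₂ = 270.4 → ξ₂ = 62.6 mol/s, ξ₁ = 103.9 mol/s.
Outlet amounts (n = n₀ + Σ ν·ξ):
  V: 300.8 − 2(103.9) − 1(62.6) = 30.38
  P: 0 + 2(103.9) = 207.8
  U: 0 + 2(62.6) = 125.2
  R: 0 + 1(62.6) = 62.6
Total out = 426 mol/s; y_P = 207.8 / 426 = 0.4879.

0.488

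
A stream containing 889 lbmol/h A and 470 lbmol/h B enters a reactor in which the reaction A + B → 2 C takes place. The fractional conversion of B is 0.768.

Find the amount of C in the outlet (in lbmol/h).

B reacted = 0.768 × 470 = 361 lbmol/h; ν_B = −1, so ξ = 361/1 = 361 lbmol/h.
Outlet amounts (n = n₀ + ν ξ):
  A: 889 − 1(361) = 528
  B: 470 − 1(361) = 109
  C: 0 + 2(361) = 721.9

722 lbmol/h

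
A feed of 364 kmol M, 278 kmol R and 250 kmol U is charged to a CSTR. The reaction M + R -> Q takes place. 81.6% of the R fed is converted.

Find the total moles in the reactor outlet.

665 kmol

R reacted = 0.816 × 278 = 226.8 kmol; ν_R = −1, so ξ = 226.8/1 = 226.8 kmol.
Outlet amounts (n = n₀ + ν ξ):
  M: 364 − 1(226.8) = 137.2
  R: 278 − 1(226.8) = 51.15
  Q: 0 + 1(226.8) = 226.8
  U: 250 (inert)
Total out = 137.2 + 51.15 + 226.8 + 250 = 665.2 kmol.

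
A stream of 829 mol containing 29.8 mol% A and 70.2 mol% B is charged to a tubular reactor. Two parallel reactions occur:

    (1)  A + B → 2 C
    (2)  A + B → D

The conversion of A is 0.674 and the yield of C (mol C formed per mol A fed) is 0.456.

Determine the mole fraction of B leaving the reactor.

0.578

Yield of C: 2ξ₁ / 247 = 0.456 → ξ₁ = 56.33 mol.
Conversion of A: 1ξ₁ + 1ξ₂ = 0.674 × 247 = 166.5 → ξ₂ = 110.2 mol.
Outlet amounts (n = n₀ + Σ ν·ξ):
  A: 247 − 1(56.33) − 1(110.2) = 80.54
  B: 582 − 1(56.33) − 1(110.2) = 415.5
  C: 0 + 2(56.33) = 112.7
  D: 0 + 1(110.2) = 110.2
Total out = 718.8 mol; y_B = 415.5 / 718.8 = 0.578.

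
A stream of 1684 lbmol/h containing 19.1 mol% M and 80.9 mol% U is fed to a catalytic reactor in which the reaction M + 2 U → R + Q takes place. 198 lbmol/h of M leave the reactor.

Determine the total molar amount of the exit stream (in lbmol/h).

1560 lbmol/h

For M: n = n₀ − 1ξ → 198 = 321.6 − 1ξ, giving ξ = 123.6 lbmol/h.
Outlet amounts (n = n₀ + ν ξ):
  M: 321.6 − 1(123.6) = 198
  U: 1362 − 2(123.6) = 1115
  R: 0 + 1(123.6) = 123.6
  Q: 0 + 1(123.6) = 123.6
Total out = 198 + 1115 + 123.6 + 123.6 = 1560 lbmol/h.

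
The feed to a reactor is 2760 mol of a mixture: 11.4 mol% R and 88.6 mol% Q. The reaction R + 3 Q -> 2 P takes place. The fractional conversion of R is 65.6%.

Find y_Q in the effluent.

R reacted = 0.656 × 314.6 = 206.4 mol; ν_R = −1, so ξ = 206.4/1 = 206.4 mol.
Outlet amounts (n = n₀ + ν ξ):
  R: 314.6 − 1(206.4) = 108.2
  Q: 2445 − 3(206.4) = 1826
  P: 0 + 2(206.4) = 412.8
Total out = 2347 mol; y_Q = 1826 / 2347 = 0.778.

0.778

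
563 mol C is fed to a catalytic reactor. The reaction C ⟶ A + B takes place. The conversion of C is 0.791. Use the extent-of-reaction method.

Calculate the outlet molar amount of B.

445 mol

C reacted = 0.791 × 563 = 445.3 mol; ν_C = −1, so ξ = 445.3/1 = 445.3 mol.
Outlet amounts (n = n₀ + ν ξ):
  C: 563 − 1(445.3) = 117.7
  A: 0 + 1(445.3) = 445.3
  B: 0 + 1(445.3) = 445.3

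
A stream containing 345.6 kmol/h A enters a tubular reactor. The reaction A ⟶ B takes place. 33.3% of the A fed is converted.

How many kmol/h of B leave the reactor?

115 kmol/h

A reacted = 0.333 × 345.6 = 115.1 kmol/h; ν_A = −1, so ξ = 115.1/1 = 115.1 kmol/h.
Outlet amounts (n = n₀ + ν ξ):
  A: 345.6 − 1(115.1) = 230.5
  B: 0 + 1(115.1) = 115.1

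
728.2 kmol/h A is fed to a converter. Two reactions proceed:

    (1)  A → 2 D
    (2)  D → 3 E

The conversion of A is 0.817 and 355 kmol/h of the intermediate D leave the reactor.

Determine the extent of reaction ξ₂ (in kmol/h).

ξ₂ = 835 kmol/h

Conversion of A: A consumed = 1ξ₁ = 0.817 × 728.2 → ξ₁ = 594.9 kmol/h.
D balance: n_D = 0 + 2ξ₁ − 1ξ₂ = 355 → ξ₂ = (2·594.9 − 355)/1 = 834.9 kmol/h.
Outlet amounts (n = n₀ + Σ ν·ξ):
  A: 728.2 − 1(594.9) = 133.3
  D: 0 + 2(594.9) − 1(834.9) = 355
  E: 0 + 3(834.9) = 2505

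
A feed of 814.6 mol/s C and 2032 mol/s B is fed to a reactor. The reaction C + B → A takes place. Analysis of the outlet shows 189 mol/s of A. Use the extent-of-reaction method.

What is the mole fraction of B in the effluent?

For A: n = n₀ + 1ξ → 189 = 0 + 1ξ, giving ξ = 189 mol/s.
Outlet amounts (n = n₀ + ν ξ):
  C: 814.6 − 1(189) = 625.6
  B: 2032 − 1(189) = 1843
  A: 0 + 1(189) = 189
Total out = 2658 mol/s; y_B = 1843 / 2658 = 0.6935.

0.693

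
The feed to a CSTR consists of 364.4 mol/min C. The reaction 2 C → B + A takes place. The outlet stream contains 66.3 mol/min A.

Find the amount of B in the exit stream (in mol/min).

For A: n = n₀ + 1ξ → 66.3 = 0 + 1ξ, giving ξ = 66.3 mol/min.
Outlet amounts (n = n₀ + ν ξ):
  C: 364.4 − 2(66.3) = 231.8
  B: 0 + 1(66.3) = 66.3
  A: 0 + 1(66.3) = 66.3

66.3 mol/min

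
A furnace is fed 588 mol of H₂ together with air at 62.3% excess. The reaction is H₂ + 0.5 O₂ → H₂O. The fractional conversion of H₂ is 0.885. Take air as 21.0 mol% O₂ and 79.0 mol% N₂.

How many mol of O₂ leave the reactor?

Stoichiometric O₂ = 0.5 × 588 = 294 mol; O₂ fed = 294 × 1.623 = 477.2 mol.
N₂ fed = 477.2 × 79/21 = 1795 mol.
Fuel reacted = 0.885 × 588 → ξ = 520.4 mol.
Outlet (n = n₀ + ν ξ):
  H₂: 588 − 1(520.4) = 67.62
  O₂: 477.2 − 0.5(520.4) = 217
  N₂: 1795 (inert)
  H₂O: 0 + 1(520.4) = 520.4

217 mol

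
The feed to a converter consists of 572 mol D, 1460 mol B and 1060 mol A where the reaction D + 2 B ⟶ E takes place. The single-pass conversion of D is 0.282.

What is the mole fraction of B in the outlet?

D reacted = 0.282 × 572 = 161.3 mol; ν_D = −1, so ξ = 161.3/1 = 161.3 mol.
Outlet amounts (n = n₀ + ν ξ):
  D: 572 − 1(161.3) = 410.7
  B: 1460 − 2(161.3) = 1137
  E: 0 + 1(161.3) = 161.3
  A: 1060 (inert)
Total out = 2769 mol; y_B = 1137 / 2769 = 0.4107.

0.411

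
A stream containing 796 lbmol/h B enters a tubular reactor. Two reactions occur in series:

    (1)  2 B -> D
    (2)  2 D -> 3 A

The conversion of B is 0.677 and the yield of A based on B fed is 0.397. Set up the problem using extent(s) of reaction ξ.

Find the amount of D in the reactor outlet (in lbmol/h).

58.8 lbmol/h

Conversion of B: B consumed = 2ξ₁ = 0.677 × 796 → ξ₁ = 269.4 lbmol/h.
Yield of A: 3ξ₂ / 796 = 0.397 → ξ₂ = 105.3 lbmol/h.
Outlet amounts (n = n₀ + Σ ν·ξ):
  B: 796 − 2(269.4) = 257.1
  D: 0 + 1(269.4) − 2(105.3) = 58.77
  A: 0 + 3(105.3) = 316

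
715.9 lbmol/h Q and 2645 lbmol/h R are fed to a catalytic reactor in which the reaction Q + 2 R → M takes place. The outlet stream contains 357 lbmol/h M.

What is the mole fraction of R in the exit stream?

For M: n = n₀ + 1ξ → 357 = 0 + 1ξ, giving ξ = 357 lbmol/h.
Outlet amounts (n = n₀ + ν ξ):
  Q: 715.9 − 1(357) = 358.9
  R: 2645 − 2(357) = 1931
  M: 0 + 1(357) = 357
Total out = 2647 lbmol/h; y_R = 1931 / 2647 = 0.7295.

0.73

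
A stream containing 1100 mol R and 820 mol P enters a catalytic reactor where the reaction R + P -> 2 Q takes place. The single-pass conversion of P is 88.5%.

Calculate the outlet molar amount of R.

374 mol

P reacted = 0.885 × 820 = 725.7 mol; ν_P = −1, so ξ = 725.7/1 = 725.7 mol.
Outlet amounts (n = n₀ + ν ξ):
  R: 1100 − 1(725.7) = 374.3
  P: 820 − 1(725.7) = 94.3
  Q: 0 + 2(725.7) = 1451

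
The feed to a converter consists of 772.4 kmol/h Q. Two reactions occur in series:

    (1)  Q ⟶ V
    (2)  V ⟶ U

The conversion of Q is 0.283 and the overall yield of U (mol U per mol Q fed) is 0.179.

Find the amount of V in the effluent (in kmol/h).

Conversion of Q: Q consumed = 1ξ₁ = 0.283 × 772.4 → ξ₁ = 218.6 kmol/h.
Yield of U: 1ξ₂ / 772.4 = 0.179 → ξ₂ = 138.3 kmol/h.
Outlet amounts (n = n₀ + Σ ν·ξ):
  Q: 772.4 − 1(218.6) = 553.8
  V: 0 + 1(218.6) − 1(138.3) = 80.33
  U: 0 + 1(138.3) = 138.3

80.3 kmol/h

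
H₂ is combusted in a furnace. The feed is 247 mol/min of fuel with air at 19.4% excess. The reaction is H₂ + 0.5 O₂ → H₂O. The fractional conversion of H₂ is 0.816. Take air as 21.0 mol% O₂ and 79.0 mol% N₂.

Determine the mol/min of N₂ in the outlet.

555 mol/min

Stoichiometric O₂ = 0.5 × 247 = 123.5 mol/min; O₂ fed = 123.5 × 1.194 = 147.5 mol/min.
N₂ fed = 147.5 × 79/21 = 554.7 mol/min.
Fuel reacted = 0.816 × 247 → ξ = 201.6 mol/min.
Outlet (n = n₀ + ν ξ):
  H₂: 247 − 1(201.6) = 45.45
  O₂: 147.5 − 0.5(201.6) = 46.68
  N₂: 554.7 (inert)
  H₂O: 0 + 1(201.6) = 201.6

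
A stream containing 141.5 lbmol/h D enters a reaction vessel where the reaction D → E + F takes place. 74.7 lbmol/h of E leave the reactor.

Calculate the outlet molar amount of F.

For E: n = n₀ + 1ξ → 74.7 = 0 + 1ξ, giving ξ = 74.7 lbmol/h.
Outlet amounts (n = n₀ + ν ξ):
  D: 141.5 − 1(74.7) = 66.8
  E: 0 + 1(74.7) = 74.7
  F: 0 + 1(74.7) = 74.7

74.7 lbmol/h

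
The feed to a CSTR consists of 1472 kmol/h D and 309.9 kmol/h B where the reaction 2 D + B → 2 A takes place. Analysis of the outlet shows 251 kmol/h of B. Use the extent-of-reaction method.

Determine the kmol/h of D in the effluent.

1350 kmol/h

For B: n = n₀ − 1ξ → 251 = 309.9 − 1ξ, giving ξ = 58.9 kmol/h.
Outlet amounts (n = n₀ + ν ξ):
  D: 1472 − 2(58.9) = 1354
  B: 309.9 − 1(58.9) = 251
  A: 0 + 2(58.9) = 117.8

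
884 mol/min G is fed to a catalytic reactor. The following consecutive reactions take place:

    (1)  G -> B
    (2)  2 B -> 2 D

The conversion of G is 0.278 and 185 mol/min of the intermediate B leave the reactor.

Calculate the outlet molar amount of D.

60.8 mol/min

Conversion of G: G consumed = 1ξ₁ = 0.278 × 884 → ξ₁ = 245.8 mol/min.
B balance: n_B = 0 + 1ξ₁ − 2ξ₂ = 185 → ξ₂ = (1·245.8 − 185)/2 = 30.38 mol/min.
Outlet amounts (n = n₀ + Σ ν·ξ):
  G: 884 − 1(245.8) = 638.2
  B: 0 + 1(245.8) − 2(30.38) = 185
  D: 0 + 2(30.38) = 60.75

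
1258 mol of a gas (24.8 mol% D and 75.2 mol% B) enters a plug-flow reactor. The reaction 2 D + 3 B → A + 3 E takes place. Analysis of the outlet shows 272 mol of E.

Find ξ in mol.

For E: n = n₀ + 3ξ → 272 = 0 + 3ξ, giving ξ = 90.67 mol.
Outlet amounts (n = n₀ + ν ξ):
  D: 312 − 2(90.67) = 130.7
  B: 946 − 3(90.67) = 674
  A: 0 + 1(90.67) = 90.67
  E: 0 + 3(90.67) = 272

ξ = 90.7 mol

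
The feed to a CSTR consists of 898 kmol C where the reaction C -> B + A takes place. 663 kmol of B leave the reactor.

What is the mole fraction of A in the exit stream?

For B: n = n₀ + 1ξ → 663 = 0 + 1ξ, giving ξ = 663 kmol.
Outlet amounts (n = n₀ + ν ξ):
  C: 898 − 1(663) = 235
  B: 0 + 1(663) = 663
  A: 0 + 1(663) = 663
Total out = 1561 kmol; y_A = 663 / 1561 = 0.4247.

0.425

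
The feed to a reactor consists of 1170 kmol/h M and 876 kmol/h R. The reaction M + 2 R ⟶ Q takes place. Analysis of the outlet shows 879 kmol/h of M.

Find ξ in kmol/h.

For M: n = n₀ − 1ξ → 879 = 1170 − 1ξ, giving ξ = 291 kmol/h.
Outlet amounts (n = n₀ + ν ξ):
  M: 1170 − 1(291) = 879
  R: 876 − 2(291) = 294
  Q: 0 + 1(291) = 291

ξ = 291 kmol/h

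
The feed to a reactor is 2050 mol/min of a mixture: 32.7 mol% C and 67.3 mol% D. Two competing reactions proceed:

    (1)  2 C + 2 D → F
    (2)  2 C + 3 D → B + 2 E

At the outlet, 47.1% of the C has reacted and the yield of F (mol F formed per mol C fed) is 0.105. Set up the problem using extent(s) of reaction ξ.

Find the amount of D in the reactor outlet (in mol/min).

Yield of F: 1ξ₁ / 670.4 = 0.105 → ξ₁ = 70.39 mol/min.
Conversion of C: 2ξ₁ + 2ξ₂ = 0.471 × 670.4 = 315.7 → ξ₂ = 87.48 mol/min.
Outlet amounts (n = n₀ + Σ ν·ξ):
  C: 670.4 − 2(70.39) − 2(87.48) = 354.6
  D: 1380 − 2(70.39) − 3(87.48) = 976.4
  F: 0 + 1(70.39) = 70.39
  B: 0 + 1(87.48) = 87.48
  E: 0 + 2(87.48) = 175

976 mol/min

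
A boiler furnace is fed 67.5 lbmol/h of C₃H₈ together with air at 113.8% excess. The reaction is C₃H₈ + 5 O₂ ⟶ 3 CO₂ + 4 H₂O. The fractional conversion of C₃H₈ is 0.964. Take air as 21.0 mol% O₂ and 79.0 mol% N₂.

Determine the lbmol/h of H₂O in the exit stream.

260 lbmol/h

Stoichiometric O₂ = 5 × 67.5 = 337.5 lbmol/h; O₂ fed = 337.5 × 2.138 = 721.6 lbmol/h.
N₂ fed = 721.6 × 79/21 = 2714 lbmol/h.
Fuel reacted = 0.964 × 67.5 → ξ = 65.07 lbmol/h.
Outlet (n = n₀ + ν ξ):
  C₃H₈: 67.5 − 1(65.07) = 2.43
  O₂: 721.6 − 5(65.07) = 396.2
  N₂: 2714 (inert)
  CO₂: 0 + 3(65.07) = 195.2
  H₂O: 0 + 4(65.07) = 260.3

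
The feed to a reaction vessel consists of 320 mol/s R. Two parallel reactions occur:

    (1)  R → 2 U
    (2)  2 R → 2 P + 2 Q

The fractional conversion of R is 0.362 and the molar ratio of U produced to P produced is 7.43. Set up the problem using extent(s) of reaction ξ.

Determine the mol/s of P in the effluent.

24.6 mol/s

Conversion of R: R consumed = 0.362 × 320 = 115.8 mol/s = 1ξ₁ + 2ξ₂.
Selectivity: 2ξ₁ / (2ξ₂) = 7.43 → ξ₁ = 7.43 ξ₂.
Substitute: (1·7.43 + 2) ξ₂ = 115.8 → ξ₂ = 12.28 mol/s, ξ₁ = 91.27 mol/s.
Outlet amounts (n = n₀ + Σ ν·ξ):
  R: 320 − 1(91.27) − 2(12.28) = 204.2
  U: 0 + 2(91.27) = 182.5
  P: 0 + 2(12.28) = 24.57
  Q: 0 + 2(12.28) = 24.57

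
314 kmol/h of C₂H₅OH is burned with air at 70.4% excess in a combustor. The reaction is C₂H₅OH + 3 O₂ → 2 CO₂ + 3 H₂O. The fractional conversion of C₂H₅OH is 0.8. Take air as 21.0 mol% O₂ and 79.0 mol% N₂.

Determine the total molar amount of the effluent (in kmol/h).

Stoichiometric O₂ = 3 × 314 = 942 kmol/h; O₂ fed = 942 × 1.704 = 1605 kmol/h.
N₂ fed = 1605 × 79/21 = 6038 kmol/h.
Fuel reacted = 0.8 × 314 → ξ = 251.2 kmol/h.
Outlet (n = n₀ + ν ξ):
  C₂H₅OH: 314 − 1(251.2) = 62.8
  O₂: 1605 − 3(251.2) = 851.6
  N₂: 6038 (inert)
  CO₂: 0 + 2(251.2) = 502.4
  H₂O: 0 + 3(251.2) = 753.6
Total out = 62.8 + 851.6 + 6038 + 502.4 + 753.6 = 8209 kmol/h.

8210 kmol/h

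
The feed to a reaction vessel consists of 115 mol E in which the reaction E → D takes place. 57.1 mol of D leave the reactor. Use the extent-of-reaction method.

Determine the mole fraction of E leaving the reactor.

For D: n = n₀ + 1ξ → 57.1 = 0 + 1ξ, giving ξ = 57.1 mol.
Outlet amounts (n = n₀ + ν ξ):
  E: 115 − 1(57.1) = 57.9
  D: 0 + 1(57.1) = 57.1
Total out = 115 mol; y_E = 57.9 / 115 = 0.5035.

0.503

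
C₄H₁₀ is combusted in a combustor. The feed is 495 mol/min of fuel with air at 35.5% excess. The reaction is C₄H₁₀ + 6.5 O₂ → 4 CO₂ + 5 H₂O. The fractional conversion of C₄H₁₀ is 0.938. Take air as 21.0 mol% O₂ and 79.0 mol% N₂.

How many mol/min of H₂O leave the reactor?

Stoichiometric O₂ = 6.5 × 495 = 3218 mol/min; O₂ fed = 3218 × 1.355 = 4360 mol/min.
N₂ fed = 4360 × 79/21 = 16400 mol/min.
Fuel reacted = 0.938 × 495 → ξ = 464.3 mol/min.
Outlet (n = n₀ + ν ξ):
  C₄H₁₀: 495 − 1(464.3) = 30.69
  O₂: 4360 − 6.5(464.3) = 1342
  N₂: 16400 (inert)
  CO₂: 0 + 4(464.3) = 1857
  H₂O: 0 + 5(464.3) = 2322

2320 mol/min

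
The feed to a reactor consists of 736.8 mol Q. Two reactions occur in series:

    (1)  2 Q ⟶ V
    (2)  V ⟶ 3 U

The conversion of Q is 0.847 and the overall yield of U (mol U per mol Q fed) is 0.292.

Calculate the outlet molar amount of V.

Conversion of Q: Q consumed = 2ξ₁ = 0.847 × 736.8 → ξ₁ = 312 mol.
Yield of U: 3ξ₂ / 736.8 = 0.292 → ξ₂ = 71.72 mol.
Outlet amounts (n = n₀ + Σ ν·ξ):
  Q: 736.8 − 2(312) = 112.7
  V: 0 + 1(312) − 1(71.72) = 240.3
  U: 0 + 3(71.72) = 215.1

240 mol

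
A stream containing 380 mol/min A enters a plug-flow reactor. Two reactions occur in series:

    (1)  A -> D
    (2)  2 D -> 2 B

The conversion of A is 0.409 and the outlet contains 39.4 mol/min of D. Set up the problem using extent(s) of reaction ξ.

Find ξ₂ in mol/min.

ξ₂ = 58 mol/min

Conversion of A: A consumed = 1ξ₁ = 0.409 × 380 → ξ₁ = 155.4 mol/min.
D balance: n_D = 0 + 1ξ₁ − 2ξ₂ = 39.4 → ξ₂ = (1·155.4 − 39.4)/2 = 58.01 mol/min.
Outlet amounts (n = n₀ + Σ ν·ξ):
  A: 380 − 1(155.4) = 224.6
  D: 0 + 1(155.4) − 2(58.01) = 39.4
  B: 0 + 2(58.01) = 116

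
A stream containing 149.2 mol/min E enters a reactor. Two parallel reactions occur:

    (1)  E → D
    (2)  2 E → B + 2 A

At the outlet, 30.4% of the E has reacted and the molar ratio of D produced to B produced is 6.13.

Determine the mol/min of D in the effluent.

Conversion of E: E consumed = 0.304 × 149.2 = 45.36 mol/min = 1ξ₁ + 2ξ₂.
Selectivity: 1ξ₁ / (1ξ₂) = 6.13 → ξ₁ = 6.13 ξ₂.
Substitute: (1·6.13 + 2) ξ₂ = 45.36 → ξ₂ = 5.579 mol/min, ξ₁ = 34.2 mol/min.
Outlet amounts (n = n₀ + Σ ν·ξ):
  E: 149.2 − 1(34.2) − 2(5.579) = 103.8
  D: 0 + 1(34.2) = 34.2
  B: 0 + 1(5.579) = 5.579
  A: 0 + 2(5.579) = 11.16

34.2 mol/min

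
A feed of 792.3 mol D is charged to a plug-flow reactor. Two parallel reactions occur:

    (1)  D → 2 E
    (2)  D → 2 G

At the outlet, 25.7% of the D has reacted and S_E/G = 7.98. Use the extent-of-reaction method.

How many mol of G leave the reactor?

Conversion of D: D consumed = 0.257 × 792.3 = 203.6 mol = 1ξ₁ + 1ξ₂.
Selectivity: 2ξ₁ / (2ξ₂) = 7.98 → ξ₁ = 7.98 ξ₂.
Substitute: (1·7.98 + 1) ξ₂ = 203.6 → ξ₂ = 22.67 mol, ξ₁ = 180.9 mol.
Outlet amounts (n = n₀ + Σ ν·ξ):
  D: 792.3 − 1(180.9) − 1(22.67) = 588.7
  E: 0 + 2(180.9) = 361.9
  G: 0 + 2(22.67) = 45.35

45.3 mol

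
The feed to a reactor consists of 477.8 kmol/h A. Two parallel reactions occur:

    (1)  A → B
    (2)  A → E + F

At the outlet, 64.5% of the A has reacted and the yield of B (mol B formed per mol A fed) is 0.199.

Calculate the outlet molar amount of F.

213 kmol/h

Yield of B: 1ξ₁ / 477.8 = 0.199 → ξ₁ = 95.08 kmol/h.
Conversion of A: 1ξ₁ + 1ξ₂ = 0.645 × 477.8 = 308.2 → ξ₂ = 213.1 kmol/h.
Outlet amounts (n = n₀ + Σ ν·ξ):
  A: 477.8 − 1(95.08) − 1(213.1) = 169.6
  B: 0 + 1(95.08) = 95.08
  E: 0 + 1(213.1) = 213.1
  F: 0 + 1(213.1) = 213.1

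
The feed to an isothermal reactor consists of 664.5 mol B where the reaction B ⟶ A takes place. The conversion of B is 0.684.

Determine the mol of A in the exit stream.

455 mol

B reacted = 0.684 × 664.5 = 454.5 mol; ν_B = −1, so ξ = 454.5/1 = 454.5 mol.
Outlet amounts (n = n₀ + ν ξ):
  B: 664.5 − 1(454.5) = 210
  A: 0 + 1(454.5) = 454.5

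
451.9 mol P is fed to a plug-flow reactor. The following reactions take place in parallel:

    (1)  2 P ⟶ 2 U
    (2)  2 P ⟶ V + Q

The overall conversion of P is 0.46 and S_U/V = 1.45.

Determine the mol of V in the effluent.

Conversion of P: P consumed = 0.46 × 451.9 = 207.9 mol = 2ξ₁ + 2ξ₂.
Selectivity: 2ξ₁ / (1ξ₂) = 1.45 → ξ₁ = 0.725 ξ₂.
Substitute: (2·0.725 + 2) ξ₂ = 207.9 → ξ₂ = 60.25 mol, ξ₁ = 43.68 mol.
Outlet amounts (n = n₀ + Σ ν·ξ):
  P: 451.9 − 2(43.68) − 2(60.25) = 244
  U: 0 + 2(43.68) = 87.37
  V: 0 + 1(60.25) = 60.25
  Q: 0 + 1(60.25) = 60.25

60.3 mol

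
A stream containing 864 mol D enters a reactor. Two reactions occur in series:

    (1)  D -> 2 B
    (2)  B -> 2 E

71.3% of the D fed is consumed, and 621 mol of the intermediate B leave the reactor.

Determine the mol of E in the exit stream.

1220 mol

Conversion of D: D consumed = 1ξ₁ = 0.713 × 864 → ξ₁ = 616 mol.
B balance: n_B = 0 + 2ξ₁ − 1ξ₂ = 621 → ξ₂ = (2·616 − 621)/1 = 611.1 mol.
Outlet amounts (n = n₀ + Σ ν·ξ):
  D: 864 − 1(616) = 248
  B: 0 + 2(616) − 1(611.1) = 621
  E: 0 + 2(611.1) = 1222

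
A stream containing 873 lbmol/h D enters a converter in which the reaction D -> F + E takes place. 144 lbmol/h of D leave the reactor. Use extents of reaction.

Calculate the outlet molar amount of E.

For D: n = n₀ − 1ξ → 144 = 873 − 1ξ, giving ξ = 729 lbmol/h.
Outlet amounts (n = n₀ + ν ξ):
  D: 873 − 1(729) = 144
  F: 0 + 1(729) = 729
  E: 0 + 1(729) = 729

729 lbmol/h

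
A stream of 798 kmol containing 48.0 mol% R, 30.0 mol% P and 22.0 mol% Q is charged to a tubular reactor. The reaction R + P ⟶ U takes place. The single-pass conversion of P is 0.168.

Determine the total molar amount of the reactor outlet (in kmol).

758 kmol

P reacted = 0.168 × 239.4 = 40.22 kmol; ν_P = −1, so ξ = 40.22/1 = 40.22 kmol.
Outlet amounts (n = n₀ + ν ξ):
  R: 383 − 1(40.22) = 342.8
  P: 239.4 − 1(40.22) = 199.2
  U: 0 + 1(40.22) = 40.22
  Q: 175.6 (inert)
Total out = 342.8 + 199.2 + 40.22 + 175.6 = 757.8 kmol.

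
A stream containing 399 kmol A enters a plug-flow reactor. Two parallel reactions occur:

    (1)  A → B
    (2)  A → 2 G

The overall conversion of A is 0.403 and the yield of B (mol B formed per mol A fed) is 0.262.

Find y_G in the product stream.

Yield of B: 1ξ₁ / 399 = 0.262 → ξ₁ = 104.5 kmol.
Conversion of A: 1ξ₁ + 1ξ₂ = 0.403 × 399 = 160.8 → ξ₂ = 56.26 kmol.
Outlet amounts (n = n₀ + Σ ν·ξ):
  A: 399 − 1(104.5) − 1(56.26) = 238.2
  B: 0 + 1(104.5) = 104.5
  G: 0 + 2(56.26) = 112.5
Total out = 455.3 kmol; y_G = 112.5 / 455.3 = 0.2472.

0.247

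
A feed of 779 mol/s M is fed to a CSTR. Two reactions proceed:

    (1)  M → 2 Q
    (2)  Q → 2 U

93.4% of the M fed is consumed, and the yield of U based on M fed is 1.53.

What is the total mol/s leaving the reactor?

Conversion of M: M consumed = 1ξ₁ = 0.934 × 779 → ξ₁ = 727.6 mol/s.
Yield of U: 2ξ₂ / 779 = 1.53 → ξ₂ = 595.9 mol/s.
Outlet amounts (n = n₀ + Σ ν·ξ):
  M: 779 − 1(727.6) = 51.41
  Q: 0 + 2(727.6) − 1(595.9) = 859.2
  U: 0 + 2(595.9) = 1192
Total out = 51.41 + 859.2 + 1192 = 2103 mol/s.

2100 mol/s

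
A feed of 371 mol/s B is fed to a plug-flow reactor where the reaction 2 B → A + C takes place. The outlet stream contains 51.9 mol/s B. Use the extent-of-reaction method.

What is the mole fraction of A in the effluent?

0.43

For B: n = n₀ − 2ξ → 51.9 = 371 − 2ξ, giving ξ = 159.6 mol/s.
Outlet amounts (n = n₀ + ν ξ):
  B: 371 − 2(159.6) = 51.9
  A: 0 + 1(159.6) = 159.6
  C: 0 + 1(159.6) = 159.6
Total out = 371 mol/s; y_A = 159.6 / 371 = 0.4301.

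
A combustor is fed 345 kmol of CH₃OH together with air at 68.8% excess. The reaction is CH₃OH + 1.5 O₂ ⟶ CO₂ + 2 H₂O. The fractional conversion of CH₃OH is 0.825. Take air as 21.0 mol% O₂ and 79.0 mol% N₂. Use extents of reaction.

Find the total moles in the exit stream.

Stoichiometric O₂ = 1.5 × 345 = 517.5 kmol; O₂ fed = 517.5 × 1.688 = 873.5 kmol.
N₂ fed = 873.5 × 79/21 = 3286 kmol.
Fuel reacted = 0.825 × 345 → ξ = 284.6 kmol.
Outlet (n = n₀ + ν ξ):
  CH₃OH: 345 − 1(284.6) = 60.38
  O₂: 873.5 − 1.5(284.6) = 446.6
  N₂: 3286 (inert)
  CO₂: 0 + 1(284.6) = 284.6
  H₂O: 0 + 2(284.6) = 569.2
Total out = 60.38 + 446.6 + 3286 + 284.6 + 569.2 = 4647 kmol.

4650 kmol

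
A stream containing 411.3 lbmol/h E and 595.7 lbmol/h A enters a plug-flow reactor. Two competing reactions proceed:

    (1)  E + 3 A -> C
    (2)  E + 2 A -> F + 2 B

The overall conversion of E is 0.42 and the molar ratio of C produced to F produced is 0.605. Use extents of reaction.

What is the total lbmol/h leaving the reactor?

Conversion of E: E consumed = 0.42 × 411.3 = 172.7 lbmol/h = 1ξ₁ + 1ξ₂.
Selectivity: 1ξ₁ / (1ξ₂) = 0.605 → ξ₁ = 0.605 ξ₂.
Substitute: (1·0.605 + 1) ξ₂ = 172.7 → ξ₂ = 107.6 lbmol/h, ξ₁ = 65.12 lbmol/h.
Outlet amounts (n = n₀ + Σ ν·ξ):
  E: 411.3 − 1(65.12) − 1(107.6) = 238.6
  A: 595.7 − 3(65.12) − 2(107.6) = 185.1
  C: 0 + 1(65.12) = 65.12
  F: 0 + 1(107.6) = 107.6
  B: 0 + 2(107.6) = 215.3
Total out = 238.6 + 185.1 + 65.12 + 107.6 + 215.3 = 811.7 lbmol/h.

812 lbmol/h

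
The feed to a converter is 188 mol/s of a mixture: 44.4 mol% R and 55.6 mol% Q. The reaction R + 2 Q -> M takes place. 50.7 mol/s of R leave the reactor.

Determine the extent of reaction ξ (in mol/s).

For R: n = n₀ − 1ξ → 50.7 = 83.47 − 1ξ, giving ξ = 32.77 mol/s.
Outlet amounts (n = n₀ + ν ξ):
  R: 83.47 − 1(32.77) = 50.7
  Q: 104.5 − 2(32.77) = 38.98
  M: 0 + 1(32.77) = 32.77

ξ = 32.8 mol/s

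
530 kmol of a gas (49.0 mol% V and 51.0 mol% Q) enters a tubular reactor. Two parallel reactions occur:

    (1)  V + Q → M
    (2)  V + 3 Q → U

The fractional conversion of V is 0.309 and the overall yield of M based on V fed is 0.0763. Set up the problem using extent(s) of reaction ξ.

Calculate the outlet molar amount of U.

60.4 kmol

Yield of M: 1ξ₁ / 259.7 = 0.0763 → ξ₁ = 19.82 kmol.
Conversion of V: 1ξ₁ + 1ξ₂ = 0.309 × 259.7 = 80.25 → ξ₂ = 60.43 kmol.
Outlet amounts (n = n₀ + Σ ν·ξ):
  V: 259.7 − 1(19.82) − 1(60.43) = 179.5
  Q: 270.3 − 1(19.82) − 3(60.43) = 69.19
  M: 0 + 1(19.82) = 19.82
  U: 0 + 1(60.43) = 60.43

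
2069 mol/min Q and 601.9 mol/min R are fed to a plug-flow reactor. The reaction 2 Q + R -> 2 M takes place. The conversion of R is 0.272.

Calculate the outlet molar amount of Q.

R reacted = 0.272 × 601.9 = 163.7 mol/min; ν_R = −1, so ξ = 163.7/1 = 163.7 mol/min.
Outlet amounts (n = n₀ + ν ξ):
  Q: 2069 − 2(163.7) = 1742
  R: 601.9 − 1(163.7) = 438.2
  M: 0 + 2(163.7) = 327.4

1740 mol/min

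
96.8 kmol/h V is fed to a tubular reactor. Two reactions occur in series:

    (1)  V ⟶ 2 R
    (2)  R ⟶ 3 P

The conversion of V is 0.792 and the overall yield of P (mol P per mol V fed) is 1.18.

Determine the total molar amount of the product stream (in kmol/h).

250 kmol/h

Conversion of V: V consumed = 1ξ₁ = 0.792 × 96.8 → ξ₁ = 76.67 kmol/h.
Yield of P: 3ξ₂ / 96.8 = 1.18 → ξ₂ = 38.07 kmol/h.
Outlet amounts (n = n₀ + Σ ν·ξ):
  V: 96.8 − 1(76.67) = 20.13
  R: 0 + 2(76.67) − 1(38.07) = 115.3
  P: 0 + 3(38.07) = 114.2
Total out = 20.13 + 115.3 + 114.2 = 249.6 kmol/h.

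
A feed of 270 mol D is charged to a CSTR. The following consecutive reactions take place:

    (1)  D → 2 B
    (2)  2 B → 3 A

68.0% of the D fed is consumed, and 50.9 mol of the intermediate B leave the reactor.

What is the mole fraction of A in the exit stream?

0.776

Conversion of D: D consumed = 1ξ₁ = 0.68 × 270 → ξ₁ = 183.6 mol.
B balance: n_B = 0 + 2ξ₁ − 2ξ₂ = 50.9 → ξ₂ = (2·183.6 − 50.9)/2 = 158.2 mol.
Outlet amounts (n = n₀ + Σ ν·ξ):
  D: 270 − 1(183.6) = 86.4
  B: 0 + 2(183.6) − 2(158.2) = 50.9
  A: 0 + 3(158.2) = 474.5
Total out = 611.8 mol; y_A = 474.5 / 611.8 = 0.7756.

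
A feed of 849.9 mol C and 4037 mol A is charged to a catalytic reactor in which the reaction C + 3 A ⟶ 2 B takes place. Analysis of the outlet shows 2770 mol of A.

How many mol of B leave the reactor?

845 mol

For A: n = n₀ − 3ξ → 2770 = 4037 − 3ξ, giving ξ = 422.3 mol.
Outlet amounts (n = n₀ + ν ξ):
  C: 849.9 − 1(422.3) = 427.6
  A: 4037 − 3(422.3) = 2770
  B: 0 + 2(422.3) = 844.7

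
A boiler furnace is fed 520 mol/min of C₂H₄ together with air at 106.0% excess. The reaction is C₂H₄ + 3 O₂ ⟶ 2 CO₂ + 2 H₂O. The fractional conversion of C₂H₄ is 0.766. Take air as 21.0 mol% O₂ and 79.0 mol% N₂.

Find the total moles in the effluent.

15800 mol/min

Stoichiometric O₂ = 3 × 520 = 1560 mol/min; O₂ fed = 1560 × 2.060 = 3214 mol/min.
N₂ fed = 3214 × 79/21 = 12090 mol/min.
Fuel reacted = 0.766 × 520 → ξ = 398.3 mol/min.
Outlet (n = n₀ + ν ξ):
  C₂H₄: 520 − 1(398.3) = 121.7
  O₂: 3214 − 3(398.3) = 2019
  N₂: 12090 (inert)
  CO₂: 0 + 2(398.3) = 796.6
  H₂O: 0 + 2(398.3) = 796.6
Total out = 121.7 + 2019 + 12090 + 796.6 + 796.6 = 15820 mol/min.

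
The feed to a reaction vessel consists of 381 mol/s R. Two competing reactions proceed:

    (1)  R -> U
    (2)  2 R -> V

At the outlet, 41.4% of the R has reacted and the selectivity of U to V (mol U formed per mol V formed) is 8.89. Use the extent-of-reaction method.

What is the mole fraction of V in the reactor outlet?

Conversion of R: R consumed = 0.414 × 381 = 157.7 mol/s = 1ξ₁ + 2ξ₂.
Selectivity: 1ξ₁ / (1ξ₂) = 8.89 → ξ₁ = 8.89 ξ₂.
Substitute: (1·8.89 + 2) ξ₂ = 157.7 → ξ₂ = 14.48 mol/s, ξ₁ = 128.8 mol/s.
Outlet amounts (n = n₀ + Σ ν·ξ):
  R: 381 − 1(128.8) − 2(14.48) = 223.3
  U: 0 + 1(128.8) = 128.8
  V: 0 + 1(14.48) = 14.48
Total out = 366.5 mol/s; y_V = 14.48 / 366.5 = 0.03952.

0.0395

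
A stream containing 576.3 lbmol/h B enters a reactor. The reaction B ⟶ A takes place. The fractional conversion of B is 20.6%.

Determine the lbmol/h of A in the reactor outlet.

119 lbmol/h

B reacted = 0.206 × 576.3 = 118.7 lbmol/h; ν_B = −1, so ξ = 118.7/1 = 118.7 lbmol/h.
Outlet amounts (n = n₀ + ν ξ):
  B: 576.3 − 1(118.7) = 457.6
  A: 0 + 1(118.7) = 118.7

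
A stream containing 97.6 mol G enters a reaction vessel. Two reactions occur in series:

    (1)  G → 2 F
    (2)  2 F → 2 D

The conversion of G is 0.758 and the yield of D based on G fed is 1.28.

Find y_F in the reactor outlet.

0.134

Conversion of G: G consumed = 1ξ₁ = 0.758 × 97.6 → ξ₁ = 73.98 mol.
Yield of D: 2ξ₂ / 97.6 = 1.28 → ξ₂ = 62.46 mol.
Outlet amounts (n = n₀ + Σ ν·ξ):
  G: 97.6 − 1(73.98) = 23.62
  F: 0 + 2(73.98) − 2(62.46) = 23.03
  D: 0 + 2(62.46) = 124.9
Total out = 171.6 mol; y_F = 23.03 / 171.6 = 0.1342.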